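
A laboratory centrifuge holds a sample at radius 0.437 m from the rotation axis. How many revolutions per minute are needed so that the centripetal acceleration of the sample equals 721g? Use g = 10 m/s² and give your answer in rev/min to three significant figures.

1230 rev/min

Require ω²r = 721g, so ω = √(721 × 10.0/0.437) = 128.4 rad/s.
In rev/min: ω × 60/(2π) = 128.4 × 60/(2π) = 1227 rev/min.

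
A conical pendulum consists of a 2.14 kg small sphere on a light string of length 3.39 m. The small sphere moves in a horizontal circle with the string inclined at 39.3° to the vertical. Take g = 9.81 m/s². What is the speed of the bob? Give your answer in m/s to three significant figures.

The radius of the circle is r = L sinθ = 3.39 × sin 39.3° = 2.147 m.
Horizontally T sinθ = mv²/r and vertically T cosθ = mg, so tanθ = v²/(rg).
v = √(r g tanθ) = √(2.147 × 9.81 × 0.8185) = √17.24 = 4.152 m/s.

4.15 m/s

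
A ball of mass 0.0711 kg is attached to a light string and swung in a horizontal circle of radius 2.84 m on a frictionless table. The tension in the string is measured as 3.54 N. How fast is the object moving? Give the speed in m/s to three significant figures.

T = m v²/r ⇒ v = √(T r / m) = √(3.54 × 2.84 / 0.0711) = √141.4 = 11.89 m/s.

11.9 m/s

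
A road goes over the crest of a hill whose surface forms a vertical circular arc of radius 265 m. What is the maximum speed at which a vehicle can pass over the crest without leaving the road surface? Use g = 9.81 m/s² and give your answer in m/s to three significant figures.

51.0 m/s

At the crest the centre of the circle is below the vehicle, so the net downward (centripetal) force is mg − N = mv²/r.
The vehicle leaves the road when N → 0, giving v_max = √(g r) = √(9.81 × 265) = 50.99 m/s.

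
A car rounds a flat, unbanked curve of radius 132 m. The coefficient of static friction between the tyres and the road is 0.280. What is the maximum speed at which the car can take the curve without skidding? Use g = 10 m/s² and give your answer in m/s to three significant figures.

19.2 m/s

Friction provides the centripetal force on a flat curve. At maximum speed it is at its limiting value: μ_s m g = m v²/r.
Mass cancels: v_max = √(μ_s g r) = √(0.280 × 10.0 × 132) = √369.6 = 19.22 m/s.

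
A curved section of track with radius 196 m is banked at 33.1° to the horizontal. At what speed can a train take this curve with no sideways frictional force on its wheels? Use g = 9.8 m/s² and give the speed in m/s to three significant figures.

On a frictionless banked curve, N sinθ = mv²/r and N cosθ = mg, so tanθ = v²/(rg).
v = √(r g tanθ) = √(196 × 9.8 × tan 33.1°) = √(196 × 9.8 × 0.6519) = √1252 = 35.39 m/s.

35.4 m/s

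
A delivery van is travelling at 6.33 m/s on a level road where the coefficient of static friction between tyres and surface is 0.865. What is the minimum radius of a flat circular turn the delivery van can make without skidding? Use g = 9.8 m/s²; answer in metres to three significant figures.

At the limit, μ_s m g = m v²/r, so r_min = v²/(μ_s g) = (6.33)²/(0.865 × 9.8) = 40.07/8.477 = 4.727 m.

4.73 m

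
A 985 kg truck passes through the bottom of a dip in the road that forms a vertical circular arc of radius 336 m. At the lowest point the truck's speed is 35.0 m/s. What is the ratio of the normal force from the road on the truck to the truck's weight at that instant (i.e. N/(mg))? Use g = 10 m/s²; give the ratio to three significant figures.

At the bottom, N − mg = mv²/r, so N = m(v²/r + g) and N/(mg) = v²/(rg) + 1 = (35.0)²/(336 × 10.0) + 1 = 0.3646 + 1 = 1.365.

1.36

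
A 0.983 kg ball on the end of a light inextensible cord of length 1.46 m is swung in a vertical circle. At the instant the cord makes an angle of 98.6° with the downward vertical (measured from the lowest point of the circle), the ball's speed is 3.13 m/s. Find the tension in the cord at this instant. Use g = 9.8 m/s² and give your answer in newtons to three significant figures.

Take the radial direction toward the centre of the circle as positive. The component of the weight along the string toward the centre is −mg cos φ (φ measured from the bottom), so Newton's second law along the string gives T − mg cos φ = m v²/r.
cos 98.6° = -0.1495, so T = m(v²/r + g cos φ) = 0.983 × ((3.13)²/1.46 + 9.8 × -0.1495) = 0.983 × (6.710 + (-1.465)) = 0.983 × 5.245 = 5.156 N.

5.16 N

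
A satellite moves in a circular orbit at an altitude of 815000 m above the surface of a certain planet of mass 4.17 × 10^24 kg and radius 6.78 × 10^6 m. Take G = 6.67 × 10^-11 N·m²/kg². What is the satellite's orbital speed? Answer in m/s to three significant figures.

6050 m/s

Orbital radius r = R + h = 6.78 × 10^6 + 815000 = 7.595 × 10^6 m.
Gravity supplies the centripetal force: G M m / r² = m v² / r, so v = √(GM/r).
v = √(6.67 × 10^-11 × 4.17 × 10^24 / 7.595 × 10^6) = √(3.662 × 10^7) = 6052 m/s.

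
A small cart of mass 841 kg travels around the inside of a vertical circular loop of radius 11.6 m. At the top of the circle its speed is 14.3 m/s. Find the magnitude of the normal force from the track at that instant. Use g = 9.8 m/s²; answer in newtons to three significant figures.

6580 N

At the top, both N and the weight mg point inward (toward the centre), so N + mg = mv²/r.
N = m(v²/r − g) = 841 × ((14.3)²/11.6 − 9.8) = 841 × (17.63 − 9.8) = 841 × 7.828 = 6584 N.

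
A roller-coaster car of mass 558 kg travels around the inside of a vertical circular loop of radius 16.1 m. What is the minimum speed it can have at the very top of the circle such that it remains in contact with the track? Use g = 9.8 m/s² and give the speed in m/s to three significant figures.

At the top, both weight mg and N point toward the centre: N + mg = mv²/r.
At minimum speed N → 0, so mg = mv_min²/r ⇒ v_min = √(g r) = √(9.8 × 16.1) = 12.56 m/s.

12.6 m/s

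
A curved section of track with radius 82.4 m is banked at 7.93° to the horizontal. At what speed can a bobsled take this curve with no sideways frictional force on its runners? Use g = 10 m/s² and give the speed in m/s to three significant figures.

10.7 m/s

On a frictionless banked curve, N sinθ = mv²/r and N cosθ = mg, so tanθ = v²/(rg).
v = √(r g tanθ) = √(82.4 × 10.0 × tan 7.93°) = √(82.4 × 10.0 × 0.1393) = √114.8 = 10.71 m/s.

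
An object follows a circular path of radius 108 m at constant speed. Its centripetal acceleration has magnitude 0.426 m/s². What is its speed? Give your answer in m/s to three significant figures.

6.78 m/s

a_c = v²/r ⇒ v = √(a_c · r) = √(0.426 × 108) = √46.01 = 6.783 m/s.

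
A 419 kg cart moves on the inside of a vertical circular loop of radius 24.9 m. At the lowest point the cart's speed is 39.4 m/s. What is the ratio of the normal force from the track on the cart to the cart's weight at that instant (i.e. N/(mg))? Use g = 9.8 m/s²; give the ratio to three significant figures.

7.36

At the bottom, N − mg = mv²/r, so N = m(v²/r + g) and N/(mg) = v²/(rg) + 1 = (39.4)²/(24.9 × 9.8) + 1 = 6.362 + 1 = 7.362.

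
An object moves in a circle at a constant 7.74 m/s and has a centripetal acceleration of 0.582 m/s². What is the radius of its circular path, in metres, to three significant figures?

a_c = v²/r ⇒ r = v²/a_c = (7.74)²/0.582 = 59.91/0.582 = 102.9 m.

103 m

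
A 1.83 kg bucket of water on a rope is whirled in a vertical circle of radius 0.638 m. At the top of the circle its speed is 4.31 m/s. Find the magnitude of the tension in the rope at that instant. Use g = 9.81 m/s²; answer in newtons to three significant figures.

35.3 N

At the top, both T and the weight mg point inward (toward the centre), so T + mg = mv²/r.
T = m(v²/r − g) = 1.83 × ((4.31)²/0.638 − 9.81) = 1.83 × (29.12 − 9.81) = 1.83 × 19.31 = 35.33 N.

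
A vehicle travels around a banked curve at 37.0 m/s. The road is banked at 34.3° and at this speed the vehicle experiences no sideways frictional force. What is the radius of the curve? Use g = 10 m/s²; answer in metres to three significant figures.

Frictionless banking: tanθ = v²/(rg), so r = v²/(g tanθ).
r = (37.0)²/(10.0 × tan 34.3°) = 1369/(10.0 × 0.6822) = 1369/6.822 = 200.7 m.

201 m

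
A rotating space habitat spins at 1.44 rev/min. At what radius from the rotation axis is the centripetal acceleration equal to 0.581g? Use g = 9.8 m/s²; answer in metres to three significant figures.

250 m

ω = 1.44 rev/min × 2π/60 = 0.1508 rad/s.
a_c = ω²r = 0.581g ⇒ r = 0.581 × 9.8 / (0.1508)² = 5.694/0.02274 = 250.4 m.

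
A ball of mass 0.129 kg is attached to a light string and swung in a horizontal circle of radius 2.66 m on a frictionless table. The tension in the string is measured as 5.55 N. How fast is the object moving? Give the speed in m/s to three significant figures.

10.7 m/s

T = m v²/r ⇒ v = √(T r / m) = √(5.55 × 2.66 / 0.129) = √114.4 = 10.70 m/s.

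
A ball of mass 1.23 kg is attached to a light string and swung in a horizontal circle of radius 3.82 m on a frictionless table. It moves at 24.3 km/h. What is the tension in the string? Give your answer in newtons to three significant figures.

14.7 N

v = 24.3 km/h = 24.3/3.6 = 6.750 m/s.
The tension is the only horizontal force, so it supplies the full centripetal force: T = m v²/r = 1.23 × (6.750)²/3.82 = 1.23 × 45.56/3.82 = 14.67 N.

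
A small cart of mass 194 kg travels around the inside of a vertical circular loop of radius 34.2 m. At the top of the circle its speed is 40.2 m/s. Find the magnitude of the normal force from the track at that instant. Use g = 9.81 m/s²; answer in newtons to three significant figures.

7260 N

At the top, both N and the weight mg point inward (toward the centre), so N + mg = mv²/r.
N = m(v²/r − g) = 194 × ((40.2)²/34.2 − 9.81) = 194 × (47.25 − 9.81) = 194 × 37.44 = 7264 N.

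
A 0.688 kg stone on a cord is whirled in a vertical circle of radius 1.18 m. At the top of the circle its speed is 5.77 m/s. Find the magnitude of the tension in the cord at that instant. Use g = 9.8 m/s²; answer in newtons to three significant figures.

At the top, both T and the weight mg point inward (toward the centre), so T + mg = mv²/r.
T = m(v²/r − g) = 0.688 × ((5.77)²/1.18 − 9.8) = 0.688 × (28.21 − 9.8) = 0.688 × 18.41 = 12.67 N.

12.7 N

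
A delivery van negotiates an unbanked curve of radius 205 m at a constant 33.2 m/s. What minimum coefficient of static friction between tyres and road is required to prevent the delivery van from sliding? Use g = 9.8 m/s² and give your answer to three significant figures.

Friction provides the centripetal force: μ_s m g = m v²/r, so μ_s = v²/(g r) = (33.20)²/(9.8 × 205) = 1102/2009 = 0.5487.

0.549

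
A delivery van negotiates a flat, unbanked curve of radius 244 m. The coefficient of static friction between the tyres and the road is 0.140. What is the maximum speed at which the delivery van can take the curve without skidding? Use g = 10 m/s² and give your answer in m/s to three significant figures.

18.5 m/s

On a flat curve, static friction is the only horizontal force, so it must supply the full centripetal force: μ_s m g = m v²/r.
Mass cancels: v_max = √(μ_s g r) = √(0.140 × 10.0 × 244) = √341.6 = 18.48 m/s.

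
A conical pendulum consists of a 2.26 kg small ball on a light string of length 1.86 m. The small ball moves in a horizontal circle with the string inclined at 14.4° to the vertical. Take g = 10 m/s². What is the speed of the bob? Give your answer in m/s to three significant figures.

The radius of the circle is r = L sinθ = 1.86 × sin 14.4° = 0.4626 m.
Horizontally T sinθ = mv²/r and vertically T cosθ = mg, so tanθ = v²/(rg).
v = √(r g tanθ) = √(0.4626 × 10.0 × 0.2568) = √1.188 = 1.090 m/s.

1.09 m/s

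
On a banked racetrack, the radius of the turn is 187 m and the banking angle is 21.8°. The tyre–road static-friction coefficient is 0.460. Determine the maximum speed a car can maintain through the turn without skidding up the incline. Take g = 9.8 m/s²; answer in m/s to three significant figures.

At the maximum speed, friction acts down the slope at its limiting value f = μN. Radially (horizontal, toward centre): N sinθ + μN cosθ = mv²/r. Vertically: N cosθ − μN sinθ = mg.
Dividing: v² = r g (sinθ + μcosθ)/(cosθ − μsinθ).
sinθ + μcosθ = 0.3714 + 0.460×0.9285 = 0.7985; cosθ − μsinθ = 0.9285 − 0.460×0.3714 = 0.7577.
v² = 187 × 9.8 × 0.7985/0.7577 = 1931 m²/s², so v = 43.95 m/s.

43.9 m/s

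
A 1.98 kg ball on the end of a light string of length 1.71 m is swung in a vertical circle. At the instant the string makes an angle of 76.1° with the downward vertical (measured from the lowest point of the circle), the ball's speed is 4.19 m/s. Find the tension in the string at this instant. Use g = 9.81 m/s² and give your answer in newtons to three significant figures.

25.0 N

Take the radial direction toward the centre of the circle as positive. The component of the weight along the string toward the centre is −mg cos φ (φ measured from the bottom), so Newton's second law along the string gives T − mg cos φ = m v²/r.
cos 76.1° = 0.2402, so T = m(v²/r + g cos φ) = 1.98 × ((4.19)²/1.71 + 9.81 × 0.2402) = 1.98 × (10.27 + (2.357)) = 1.98 × 12.62 = 24.99 N.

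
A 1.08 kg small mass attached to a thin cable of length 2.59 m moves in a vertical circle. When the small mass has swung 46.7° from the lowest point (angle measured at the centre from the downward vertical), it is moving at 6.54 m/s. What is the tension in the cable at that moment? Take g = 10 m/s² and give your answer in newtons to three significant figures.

Take the radial direction toward the centre of the circle as positive. The component of the weight along the string toward the centre is −mg cos φ (φ measured from the bottom), so Newton's second law along the string gives T − mg cos φ = m v²/r.
cos 46.7° = 0.6858, so T = m(v²/r + g cos φ) = 1.08 × ((6.54)²/2.59 + 10.0 × 0.6858) = 1.08 × (16.51 + (6.858)) = 1.08 × 23.37 = 25.24 N.

25.2 N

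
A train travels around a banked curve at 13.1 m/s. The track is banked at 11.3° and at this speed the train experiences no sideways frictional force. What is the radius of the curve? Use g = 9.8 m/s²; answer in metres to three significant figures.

87.6 m

Frictionless banking: tanθ = v²/(rg), so r = v²/(g tanθ).
r = (13.1)²/(9.8 × tan 11.3°) = 171.6/(9.8 × 0.1998) = 171.6/1.958 = 87.64 m.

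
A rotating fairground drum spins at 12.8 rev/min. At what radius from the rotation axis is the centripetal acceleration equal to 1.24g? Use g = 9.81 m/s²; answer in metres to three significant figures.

ω = 12.8 rev/min × 2π/60 = 1.340 rad/s.
a_c = ω²r = 1.24g ⇒ r = 1.24 × 9.81 / (1.340)² = 12.16/1.797 = 6.770 m.

6.77 m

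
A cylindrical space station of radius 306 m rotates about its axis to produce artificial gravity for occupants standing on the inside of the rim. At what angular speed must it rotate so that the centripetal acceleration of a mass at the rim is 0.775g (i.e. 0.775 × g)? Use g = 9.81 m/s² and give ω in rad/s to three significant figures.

0.158 rad/s

Centripetal acceleration a_c = ω²r. Setting ω²r = 0.775g:
ω = √(0.775g / r) = √(0.775 × 9.81 / 306) = √0.02485 = 0.1576 rad/s.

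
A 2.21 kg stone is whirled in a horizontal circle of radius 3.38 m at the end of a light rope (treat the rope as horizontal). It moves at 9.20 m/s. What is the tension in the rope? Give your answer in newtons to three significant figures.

55.3 N

The tension is the only horizontal force, so it supplies the full centripetal force: T = m v²/r = 2.21 × (9.200)²/3.38 = 2.21 × 84.64/3.38 = 55.34 N.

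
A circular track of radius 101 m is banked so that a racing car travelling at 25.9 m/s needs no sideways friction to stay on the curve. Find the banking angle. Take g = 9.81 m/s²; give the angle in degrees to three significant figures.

34.1°

With no friction, the horizontal component of the normal force provides the centripetal force: N sinθ = mv²/r, while N cosθ = mg vertically.
Dividing: tanθ = v²/(r g) = (25.9)²/(101 × 9.81) = 670.8/990.8 = 0.6770.
θ = arctan(0.6770) = 34.10°.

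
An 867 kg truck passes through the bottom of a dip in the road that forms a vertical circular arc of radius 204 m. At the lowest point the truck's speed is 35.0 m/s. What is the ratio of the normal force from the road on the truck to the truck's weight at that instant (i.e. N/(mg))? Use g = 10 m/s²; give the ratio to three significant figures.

1.60

At the bottom, N − mg = mv²/r, so N = m(v²/r + g) and N/(mg) = v²/(rg) + 1 = (35.0)²/(204 × 10.0) + 1 = 0.6005 + 1 = 1.600.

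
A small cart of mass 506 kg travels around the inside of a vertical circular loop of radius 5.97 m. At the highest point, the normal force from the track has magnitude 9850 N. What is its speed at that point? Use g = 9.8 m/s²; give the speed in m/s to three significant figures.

13.2 m/s

At the top, N + mg = mv²/r, so v = √(r(N/m + g)) = √(5.97 × (9850/506 + 9.8)) = √(5.97 × 29.27) = √174.7 = 13.22 m/s.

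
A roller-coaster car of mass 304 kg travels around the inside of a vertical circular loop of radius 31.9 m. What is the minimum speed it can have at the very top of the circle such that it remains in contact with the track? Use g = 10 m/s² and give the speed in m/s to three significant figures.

At the highest point the centre is directly below, so both the weight and N act inward: N + mg = mv²/r.
At minimum speed N → 0, so mg = mv_min²/r ⇒ v_min = √(g r) = √(10.0 × 31.9) = 17.86 m/s.

17.9 m/s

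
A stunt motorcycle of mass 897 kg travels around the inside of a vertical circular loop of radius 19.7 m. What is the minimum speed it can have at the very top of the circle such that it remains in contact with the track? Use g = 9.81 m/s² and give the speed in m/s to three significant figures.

At the top, both weight mg and N point toward the centre: N + mg = mv²/r.
At minimum speed N → 0, so mg = mv_min²/r ⇒ v_min = √(g r) = √(9.81 × 19.7) = 13.90 m/s.

13.9 m/s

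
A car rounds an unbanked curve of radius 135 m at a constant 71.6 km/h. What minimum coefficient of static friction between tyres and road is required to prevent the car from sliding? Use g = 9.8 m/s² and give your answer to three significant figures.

v = 71.6/3.6 = 19.89 m/s.
Friction provides the centripetal force: μ_s m g = m v²/r, so μ_s = v²/(g r) = (19.89)²/(9.8 × 135) = 395.6/1323 = 0.2990.

0.299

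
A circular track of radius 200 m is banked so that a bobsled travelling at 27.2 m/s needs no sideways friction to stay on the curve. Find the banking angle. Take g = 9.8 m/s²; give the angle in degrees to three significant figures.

20.7°

With no friction, the horizontal component of the normal force provides the centripetal force: N sinθ = mv²/r, while N cosθ = mg vertically.
Dividing: tanθ = v²/(r g) = (27.2)²/(200 × 9.8) = 739.8/1960 = 0.3775.
θ = arctan(0.3775) = 20.68°.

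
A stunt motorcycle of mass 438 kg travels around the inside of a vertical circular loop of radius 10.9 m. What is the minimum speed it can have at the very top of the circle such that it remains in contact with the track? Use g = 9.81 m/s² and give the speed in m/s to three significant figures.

10.3 m/s

At the highest point the centre is directly below, so both the weight and N act inward: N + mg = mv²/r.
At minimum speed N → 0, so mg = mv_min²/r ⇒ v_min = √(g r) = √(9.81 × 10.9) = 10.34 m/s.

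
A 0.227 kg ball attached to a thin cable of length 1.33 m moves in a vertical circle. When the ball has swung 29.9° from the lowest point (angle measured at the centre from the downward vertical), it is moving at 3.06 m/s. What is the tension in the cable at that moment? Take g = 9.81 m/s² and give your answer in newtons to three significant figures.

3.53 N

Take the radial direction toward the centre of the circle as positive. The component of the weight along the string toward the centre is −mg cos φ (φ measured from the bottom), so Newton's second law along the string gives T − mg cos φ = m v²/r.
cos 29.9° = 0.8669, so T = m(v²/r + g cos φ) = 0.227 × ((3.06)²/1.33 + 9.81 × 0.8669) = 0.227 × (7.040 + (8.504)) = 0.227 × 15.54 = 3.529 N.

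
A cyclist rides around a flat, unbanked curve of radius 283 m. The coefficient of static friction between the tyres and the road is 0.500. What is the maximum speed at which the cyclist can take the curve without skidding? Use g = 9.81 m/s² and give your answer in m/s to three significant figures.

37.3 m/s

The only inward force on a level bend is static friction, so at the limit f_s = μ_s N = μ_s m g = m v²/r.
Mass cancels: v_max = √(μ_s g r) = √(0.500 × 9.81 × 283) = √1388 = 37.26 m/s.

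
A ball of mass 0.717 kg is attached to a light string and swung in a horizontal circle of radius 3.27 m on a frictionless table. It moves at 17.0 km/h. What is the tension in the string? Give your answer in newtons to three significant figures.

v = 17.0 km/h = 17.0/3.6 = 4.722 m/s.
The tension is the only horizontal force, so it supplies the full centripetal force: T = m v²/r = 0.717 × (4.722)²/3.27 = 0.717 × 22.30/3.27 = 4.889 N.

4.89 N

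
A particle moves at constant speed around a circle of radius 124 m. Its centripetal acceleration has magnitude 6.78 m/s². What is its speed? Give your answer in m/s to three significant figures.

29.0 m/s

a_c = v²/r ⇒ v = √(a_c · r) = √(6.78 × 124) = √840.7 = 29.00 m/s.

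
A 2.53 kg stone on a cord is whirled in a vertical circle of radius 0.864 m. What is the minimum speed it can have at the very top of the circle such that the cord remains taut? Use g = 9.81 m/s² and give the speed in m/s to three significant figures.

At the highest point the centre is directly below, so both the weight and T act inward: T + mg = mv²/r.
At minimum speed T → 0, so mg = mv_min²/r ⇒ v_min = √(g r) = √(9.81 × 0.864) = 2.911 m/s.

2.91 m/s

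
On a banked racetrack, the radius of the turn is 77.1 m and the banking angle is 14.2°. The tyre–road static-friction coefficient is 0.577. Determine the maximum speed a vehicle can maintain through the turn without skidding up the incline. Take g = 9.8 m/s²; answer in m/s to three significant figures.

27.1 m/s

At the maximum speed, friction acts down the slope at its limiting value f = μN. Radially (horizontal, toward centre): N sinθ + μN cosθ = mv²/r. Vertically: N cosθ − μN sinθ = mg.
Dividing: v² = r g (sinθ + μcosθ)/(cosθ − μsinθ).
sinθ + μcosθ = 0.2453 + 0.577×0.9694 = 0.8047; cosθ − μsinθ = 0.9694 − 0.577×0.2453 = 0.8279.
v² = 77.1 × 9.8 × 0.8047/0.8279 = 734.4 m²/s², so v = 27.10 m/s.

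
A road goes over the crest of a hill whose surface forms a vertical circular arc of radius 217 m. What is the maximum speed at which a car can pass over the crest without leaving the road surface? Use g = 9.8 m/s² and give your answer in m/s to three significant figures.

At the crest the centre of the circle is below the car, so the net downward (centripetal) force is mg − N = mv²/r.
The car leaves the road when N → 0, giving v_max = √(g r) = √(9.8 × 217) = 46.12 m/s.

46.1 m/s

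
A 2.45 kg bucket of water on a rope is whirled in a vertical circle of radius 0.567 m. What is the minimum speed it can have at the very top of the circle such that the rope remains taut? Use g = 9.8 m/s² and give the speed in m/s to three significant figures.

At the highest point the centre is directly below, so both the weight and T act inward: T + mg = mv²/r.
At minimum speed T → 0, so mg = mv_min²/r ⇒ v_min = √(g r) = √(9.8 × 0.567) = 2.357 m/s.

2.36 m/s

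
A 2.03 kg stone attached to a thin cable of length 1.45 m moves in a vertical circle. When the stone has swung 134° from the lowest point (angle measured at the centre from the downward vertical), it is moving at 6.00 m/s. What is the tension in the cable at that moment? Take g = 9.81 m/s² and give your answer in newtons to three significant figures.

36.6 N

Take the radial direction toward the centre of the circle as positive. The component of the weight along the string toward the centre is −mg cos φ (φ measured from the bottom), so Newton's second law along the string gives T − mg cos φ = m v²/r.
cos 134° = -0.6947, so T = m(v²/r + g cos φ) = 2.03 × ((6.00)²/1.45 + 9.81 × -0.6947) = 2.03 × (24.83 + (-6.815)) = 2.03 × 18.01 = 36.57 N.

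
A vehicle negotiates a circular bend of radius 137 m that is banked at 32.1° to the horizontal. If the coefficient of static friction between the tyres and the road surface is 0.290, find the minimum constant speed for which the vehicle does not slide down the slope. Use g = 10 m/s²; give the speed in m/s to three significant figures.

At the minimum speed, friction acts up the slope at its limiting value f = μN. Radially (horizontal, toward centre): N sinθ − μN cosθ = mv²/r. Vertically: N cosθ + μN sinθ = mg.
Dividing: v² = r g (sinθ − μcosθ)/(cosθ + μsinθ).
sinθ − μcosθ = 0.5314 − 0.290×0.8471 = 0.2857; cosθ + μsinθ = 0.8471 + 0.290×0.5314 = 1.001.
v² = 137 × 10.0 × 0.2857/1.001 = 391.0 m²/s², so v = 19.77 m/s.

19.8 m/s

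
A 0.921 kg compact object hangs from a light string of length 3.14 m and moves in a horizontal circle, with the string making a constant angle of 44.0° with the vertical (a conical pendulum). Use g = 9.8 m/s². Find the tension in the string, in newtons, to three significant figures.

Vertically the bob has no acceleration, so T cosθ = mg.
T = mg/cosθ = 0.921 × 9.8 / cos 44.0° = 9.026/0.7193 = 12.55 N.

12.5 N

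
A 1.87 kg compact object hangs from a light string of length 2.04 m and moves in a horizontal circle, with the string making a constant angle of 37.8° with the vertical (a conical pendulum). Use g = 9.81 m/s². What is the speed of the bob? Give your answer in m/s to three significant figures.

3.08 m/s

The radius of the circle is r = L sinθ = 2.04 × sin 37.8° = 1.250 m.
Horizontally T sinθ = mv²/r and vertically T cosθ = mg, so tanθ = v²/(rg).
v = √(r g tanθ) = √(1.250 × 9.81 × 0.7757) = √9.514 = 3.085 m/s.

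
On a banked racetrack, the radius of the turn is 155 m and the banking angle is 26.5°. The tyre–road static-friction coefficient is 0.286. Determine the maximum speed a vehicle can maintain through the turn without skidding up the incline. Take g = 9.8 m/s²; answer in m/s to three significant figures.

37.3 m/s

At the maximum speed, friction acts down the slope at its limiting value f = μN. Radially (horizontal, toward centre): N sinθ + μN cosθ = mv²/r. Vertically: N cosθ − μN sinθ = mg.
Dividing: v² = r g (sinθ + μcosθ)/(cosθ − μsinθ).
sinθ + μcosθ = 0.4462 + 0.286×0.8949 = 0.7021; cosθ − μsinθ = 0.8949 − 0.286×0.4462 = 0.7673.
v² = 155 × 9.8 × 0.7021/0.7673 = 1390 m²/s², so v = 37.28 m/s.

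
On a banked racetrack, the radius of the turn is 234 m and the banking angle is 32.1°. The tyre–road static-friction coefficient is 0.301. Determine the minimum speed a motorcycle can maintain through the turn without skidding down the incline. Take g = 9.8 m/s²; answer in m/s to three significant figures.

25.1 m/s

At the minimum speed, friction acts up the slope at its limiting value f = μN. Radially (horizontal, toward centre): N sinθ − μN cosθ = mv²/r. Vertically: N cosθ + μN sinθ = mg.
Dividing: v² = r g (sinθ − μcosθ)/(cosθ + μsinθ).
sinθ − μcosθ = 0.5314 − 0.301×0.8471 = 0.2764; cosθ + μsinθ = 0.8471 + 0.301×0.5314 = 1.007.
v² = 234 × 9.8 × 0.2764/1.007 = 629.4 m²/s², so v = 25.09 m/s.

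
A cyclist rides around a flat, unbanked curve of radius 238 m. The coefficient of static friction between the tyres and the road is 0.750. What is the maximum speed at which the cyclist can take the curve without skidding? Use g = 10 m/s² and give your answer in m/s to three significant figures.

On a flat curve, static friction is the only horizontal force, so it must supply the full centripetal force: μ_s m g = m v²/r.
Mass cancels: v_max = √(μ_s g r) = √(0.750 × 10.0 × 238) = √1785 = 42.25 m/s.

42.2 m/s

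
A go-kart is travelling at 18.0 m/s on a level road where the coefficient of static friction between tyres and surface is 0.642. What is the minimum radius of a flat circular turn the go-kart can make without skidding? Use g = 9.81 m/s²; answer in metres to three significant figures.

At the limit, μ_s m g = m v²/r, so r_min = v²/(μ_s g) = (18.0)²/(0.642 × 9.81) = 324.0/6.298 = 51.44 m.

51.4 m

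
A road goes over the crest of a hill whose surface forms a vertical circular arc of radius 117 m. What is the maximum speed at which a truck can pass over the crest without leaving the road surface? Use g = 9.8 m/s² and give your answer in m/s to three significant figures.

33.9 m/s

At the crest the centre of the circle is below the truck, so the net downward (centripetal) force is mg − N = mv²/r.
The truck leaves the road when N → 0, giving v_max = √(g r) = √(9.8 × 117) = 33.86 m/s.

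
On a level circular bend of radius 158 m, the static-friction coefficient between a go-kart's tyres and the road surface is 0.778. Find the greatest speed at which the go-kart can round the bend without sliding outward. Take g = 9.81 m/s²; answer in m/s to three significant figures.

On a flat curve, static friction is the only horizontal force, so it must supply the full centripetal force: μ_s m g = m v²/r.
Mass cancels: v_max = √(μ_s g r) = √(0.778 × 9.81 × 158) = √1206 = 34.73 m/s.

34.7 m/s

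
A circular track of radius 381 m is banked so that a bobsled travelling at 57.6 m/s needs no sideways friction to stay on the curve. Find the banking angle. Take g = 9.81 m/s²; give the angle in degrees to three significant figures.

41.6°

With no friction, the horizontal component of the normal force provides the centripetal force: N sinθ = mv²/r, while N cosθ = mg vertically.
Dividing: tanθ = v²/(r g) = (57.6)²/(381 × 9.81) = 3318/3738 = 0.8877.
θ = arctan(0.8877) = 41.59°.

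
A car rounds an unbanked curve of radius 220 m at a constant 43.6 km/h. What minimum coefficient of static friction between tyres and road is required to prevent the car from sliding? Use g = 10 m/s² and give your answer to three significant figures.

0.0667

v = 43.6/3.6 = 12.11 m/s.
Friction provides the centripetal force: μ_s m g = m v²/r, so μ_s = v²/(g r) = (12.11)²/(10.0 × 220) = 146.7/2200 = 0.06667.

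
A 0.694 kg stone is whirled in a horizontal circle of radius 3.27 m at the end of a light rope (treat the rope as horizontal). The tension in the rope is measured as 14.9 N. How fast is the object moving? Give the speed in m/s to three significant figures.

8.38 m/s

T = m v²/r ⇒ v = √(T r / m) = √(14.9 × 3.27 / 0.694) = √70.21 = 8.379 m/s.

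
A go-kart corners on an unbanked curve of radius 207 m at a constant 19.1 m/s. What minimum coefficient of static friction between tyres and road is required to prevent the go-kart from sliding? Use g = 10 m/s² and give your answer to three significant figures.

0.176

Friction provides the centripetal force: μ_s m g = m v²/r, so μ_s = v²/(g r) = (19.10)²/(10.0 × 207) = 364.8/2070 = 0.1762.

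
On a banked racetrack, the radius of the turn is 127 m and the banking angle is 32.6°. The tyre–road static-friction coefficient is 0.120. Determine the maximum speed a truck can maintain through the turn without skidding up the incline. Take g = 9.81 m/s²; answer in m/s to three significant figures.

At the maximum speed, friction acts down the slope at its limiting value f = μN. Radially (horizontal, toward centre): N sinθ + μN cosθ = mv²/r. Vertically: N cosθ − μN sinθ = mg.
Dividing: v² = r g (sinθ + μcosθ)/(cosθ − μsinθ).
sinθ + μcosθ = 0.5388 + 0.120×0.8425 = 0.6399; cosθ − μsinθ = 0.8425 − 0.120×0.5388 = 0.7778.
v² = 127 × 9.81 × 0.6399/0.7778 = 1025 m²/s², so v = 32.01 m/s.

32.0 m/s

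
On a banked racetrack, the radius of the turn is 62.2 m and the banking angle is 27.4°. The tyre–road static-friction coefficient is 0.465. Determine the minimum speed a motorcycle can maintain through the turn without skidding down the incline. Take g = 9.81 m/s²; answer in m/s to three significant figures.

5.12 m/s

At the minimum speed, friction acts up the slope at its limiting value f = μN. Radially (horizontal, toward centre): N sinθ − μN cosθ = mv²/r. Vertically: N cosθ + μN sinθ = mg.
Dividing: v² = r g (sinθ − μcosθ)/(cosθ + μsinθ).
sinθ − μcosθ = 0.4602 − 0.465×0.8878 = 0.04737; cosθ + μsinθ = 0.8878 + 0.465×0.4602 = 1.102.
v² = 62.2 × 9.81 × 0.04737/1.102 = 26.23 m²/s², so v = 5.122 m/s.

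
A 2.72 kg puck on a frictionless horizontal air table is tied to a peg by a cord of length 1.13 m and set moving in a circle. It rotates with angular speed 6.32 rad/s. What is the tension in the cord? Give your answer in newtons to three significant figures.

123 N

v = ωr = 6.32 × 1.13 = 7.142 m/s.
The tension is the only horizontal force, so it supplies the full centripetal force: T = m v²/r = 2.72 × (7.142)²/1.13 = 2.72 × 51.00/1.13 = 122.8 N.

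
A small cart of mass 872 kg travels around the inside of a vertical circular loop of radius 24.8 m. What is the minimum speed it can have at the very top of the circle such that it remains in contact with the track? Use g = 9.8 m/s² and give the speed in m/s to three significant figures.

15.6 m/s

At the highest point the centre is directly below, so both the weight and N act inward: N + mg = mv²/r.
At minimum speed N → 0, so mg = mv_min²/r ⇒ v_min = √(g r) = √(9.8 × 24.8) = 15.59 m/s.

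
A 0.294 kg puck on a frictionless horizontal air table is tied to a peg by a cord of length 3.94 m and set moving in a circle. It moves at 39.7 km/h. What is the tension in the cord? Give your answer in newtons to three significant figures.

v = 39.7 km/h = 39.7/3.6 = 11.03 m/s.
The tension is the only horizontal force, so it supplies the full centripetal force: T = m v²/r = 0.294 × (11.03)²/3.94 = 0.294 × 121.6/3.94 = 9.075 N.

9.07 N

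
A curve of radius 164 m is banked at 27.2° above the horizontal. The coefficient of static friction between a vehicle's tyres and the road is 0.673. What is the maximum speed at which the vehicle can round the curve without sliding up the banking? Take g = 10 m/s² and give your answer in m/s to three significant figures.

54.6 m/s

At the maximum speed, friction acts down the slope at its limiting value f = μN. Radially (horizontal, toward centre): N sinθ + μN cosθ = mv²/r. Vertically: N cosθ − μN sinθ = mg.
Dividing: v² = r g (sinθ + μcosθ)/(cosθ − μsinθ).
sinθ + μcosθ = 0.4571 + 0.673×0.8894 = 1.056; cosθ − μsinθ = 0.8894 − 0.673×0.4571 = 0.5818.
v² = 164 × 10.0 × 1.056/0.5818 = 2976 m²/s², so v = 54.55 m/s.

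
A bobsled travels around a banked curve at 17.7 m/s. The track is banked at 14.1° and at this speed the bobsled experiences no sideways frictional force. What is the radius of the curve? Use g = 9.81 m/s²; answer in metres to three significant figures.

127 m

Frictionless banking: tanθ = v²/(rg), so r = v²/(g tanθ).
r = (17.7)²/(9.81 × tan 14.1°) = 313.3/(9.81 × 0.2512) = 313.3/2.464 = 127.1 m.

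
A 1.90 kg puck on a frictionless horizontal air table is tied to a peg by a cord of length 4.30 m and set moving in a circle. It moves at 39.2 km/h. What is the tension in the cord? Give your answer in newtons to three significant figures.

52.4 N

v = 39.2 km/h = 39.2/3.6 = 10.89 m/s.
The tension is the only horizontal force, so it supplies the full centripetal force: T = m v²/r = 1.90 × (10.89)²/4.30 = 1.90 × 118.6/4.30 = 52.39 N.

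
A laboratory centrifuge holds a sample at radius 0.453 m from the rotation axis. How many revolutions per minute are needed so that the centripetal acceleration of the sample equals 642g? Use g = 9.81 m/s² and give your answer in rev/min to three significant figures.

Require ω²r = 642g, so ω = √(642 × 9.81/0.453) = 117.9 rad/s.
In rev/min: ω × 60/(2π) = 117.9 × 60/(2π) = 1126 rev/min.

1130 rev/min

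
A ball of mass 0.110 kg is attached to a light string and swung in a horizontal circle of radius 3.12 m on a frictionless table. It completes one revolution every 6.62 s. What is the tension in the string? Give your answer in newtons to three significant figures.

v = 2πr/T = 2π × 3.12/6.62 = 2.961 m/s.
The tension is the only horizontal force, so it supplies the full centripetal force: T = m v²/r = 0.110 × (2.961)²/3.12 = 0.110 × 8.769/3.12 = 0.3092 N.

0.309 N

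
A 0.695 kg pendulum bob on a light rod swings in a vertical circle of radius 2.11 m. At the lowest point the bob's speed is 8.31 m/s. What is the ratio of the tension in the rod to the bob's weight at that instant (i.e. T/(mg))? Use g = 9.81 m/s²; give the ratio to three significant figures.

At the bottom, T − mg = mv²/r, so T = m(v²/r + g) and T/(mg) = v²/(rg) + 1 = (8.31)²/(2.11 × 9.81) + 1 = 3.336 + 1 = 4.336.

4.34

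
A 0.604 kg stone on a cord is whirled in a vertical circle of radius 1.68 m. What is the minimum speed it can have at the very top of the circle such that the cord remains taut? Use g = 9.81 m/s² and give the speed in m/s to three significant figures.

4.06 m/s

At the top, both weight mg and T point toward the centre: T + mg = mv²/r.
At minimum speed T → 0, so mg = mv_min²/r ⇒ v_min = √(g r) = √(9.81 × 1.68) = 4.060 m/s.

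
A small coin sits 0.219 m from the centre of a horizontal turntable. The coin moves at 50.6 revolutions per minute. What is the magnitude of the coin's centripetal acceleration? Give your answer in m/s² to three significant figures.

6.15 m/s²

ω = 50.6 rev/min × 2π/60 = 5.299 rad/s, so v = ωr = 5.299 × 0.219 = 1.160 m/s.
a_c = v²/r = (1.160)²/0.219 = 1.347/0.219 = 6.149 m/s².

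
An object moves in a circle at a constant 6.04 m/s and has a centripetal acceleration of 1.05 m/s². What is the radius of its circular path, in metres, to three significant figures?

a_c = v²/r ⇒ r = v²/a_c = (6.04)²/1.05 = 36.48/1.05 = 34.74 m.

34.7 m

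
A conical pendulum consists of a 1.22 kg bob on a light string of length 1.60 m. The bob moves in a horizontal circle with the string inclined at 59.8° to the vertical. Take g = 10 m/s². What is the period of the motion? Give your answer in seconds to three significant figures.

r = L sinθ = 1.383 m. From T sinθ = mω²r and T cosθ = mg: tanθ = ω²r/g, so ω² = g tanθ / r = g/(L cosθ).
ω = √(g/(L cosθ)) = √(10.0/(1.60 × 0.5030)) = √12.42 = 3.525 rad/s.
Period = 2π/ω = 1.783 s.

1.78 s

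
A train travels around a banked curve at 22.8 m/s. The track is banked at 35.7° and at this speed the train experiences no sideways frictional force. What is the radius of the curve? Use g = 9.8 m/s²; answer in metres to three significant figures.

Frictionless banking: tanθ = v²/(rg), so r = v²/(g tanθ).
r = (22.8)²/(9.8 × tan 35.7°) = 519.8/(9.8 × 0.7186) = 519.8/7.042 = 73.82 m.

73.8 m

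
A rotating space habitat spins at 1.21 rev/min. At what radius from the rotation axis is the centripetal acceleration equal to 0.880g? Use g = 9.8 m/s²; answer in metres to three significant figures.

ω = 1.21 rev/min × 2π/60 = 0.1267 rad/s.
a_c = ω²r = 0.880g ⇒ r = 0.880 × 9.8 / (0.1267)² = 8.624/0.01606 = 537.1 m.

537 m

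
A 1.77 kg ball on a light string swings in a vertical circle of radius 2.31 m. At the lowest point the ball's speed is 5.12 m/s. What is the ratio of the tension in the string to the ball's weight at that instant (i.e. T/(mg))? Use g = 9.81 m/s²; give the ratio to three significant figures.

2.16

At the bottom, T − mg = mv²/r, so T = m(v²/r + g) and T/(mg) = v²/(rg) + 1 = (5.12)²/(2.31 × 9.81) + 1 = 1.157 + 1 = 2.157.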